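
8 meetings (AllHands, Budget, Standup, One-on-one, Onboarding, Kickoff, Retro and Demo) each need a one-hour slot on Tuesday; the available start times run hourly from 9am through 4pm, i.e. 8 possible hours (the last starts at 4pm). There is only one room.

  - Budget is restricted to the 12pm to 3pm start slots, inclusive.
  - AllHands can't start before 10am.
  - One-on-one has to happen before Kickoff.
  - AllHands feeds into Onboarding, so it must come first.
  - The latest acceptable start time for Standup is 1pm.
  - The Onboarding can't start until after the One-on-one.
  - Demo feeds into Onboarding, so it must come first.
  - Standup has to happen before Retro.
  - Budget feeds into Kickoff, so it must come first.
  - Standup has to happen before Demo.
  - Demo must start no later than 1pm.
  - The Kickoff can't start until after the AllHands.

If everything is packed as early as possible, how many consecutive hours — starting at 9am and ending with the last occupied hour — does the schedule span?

The precedence chain requires at least 3 distinct hours.
With at most 1 per hour and 8 meetings, at least 8 hours are needed.
Propagating the time windows through the other constraints, Kickoff can't land before 1pm — that is hour 5 counting from 9am — so the schedule must run through at least 5 hours.
8 works (last occupied hour: 4pm): for example Budget=12pm, Retro=4pm, Onboarding=2pm, Kickoff=3pm, AllHands=11am, Standup=9am, Demo=10am, One-on-one=1pm.

8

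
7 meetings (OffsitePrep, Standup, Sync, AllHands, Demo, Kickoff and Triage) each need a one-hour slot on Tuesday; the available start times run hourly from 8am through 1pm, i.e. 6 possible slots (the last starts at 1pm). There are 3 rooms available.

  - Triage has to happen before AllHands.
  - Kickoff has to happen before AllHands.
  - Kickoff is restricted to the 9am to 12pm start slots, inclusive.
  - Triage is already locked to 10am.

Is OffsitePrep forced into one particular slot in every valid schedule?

OffsitePrep can be 8am (e.g. Sync -> 8am, Demo -> 9am, Triage -> 10am, Standup -> 8am, AllHands -> 11am, Kickoff -> 9am, OffsitePrep -> 8am) or 9am (e.g. OffsitePrep in 9am; Demo in 8am; AllHands in 11am; Sync in 8am; Triage in 10am; Standup in 8am; Kickoff in 9am).

No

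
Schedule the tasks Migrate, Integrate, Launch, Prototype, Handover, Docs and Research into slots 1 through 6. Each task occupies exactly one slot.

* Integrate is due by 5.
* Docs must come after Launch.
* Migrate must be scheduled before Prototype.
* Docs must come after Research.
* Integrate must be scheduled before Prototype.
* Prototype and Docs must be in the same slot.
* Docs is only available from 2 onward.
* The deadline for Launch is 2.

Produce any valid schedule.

Prototype in 2, Docs in 2, Integrate in 1, Research in 1, Migrate in 1, Handover in 1, Launch in 1

Checking: Integrate(1) before Prototype(2); Migrate(1) before Prototype(2); Launch(1) before Docs(2); Research(1) before Docs(2); Prototype = Docs = 2; Integrate=1 in [1,5]; Docs=2 in [2,6]; Launch=1 in [1,2].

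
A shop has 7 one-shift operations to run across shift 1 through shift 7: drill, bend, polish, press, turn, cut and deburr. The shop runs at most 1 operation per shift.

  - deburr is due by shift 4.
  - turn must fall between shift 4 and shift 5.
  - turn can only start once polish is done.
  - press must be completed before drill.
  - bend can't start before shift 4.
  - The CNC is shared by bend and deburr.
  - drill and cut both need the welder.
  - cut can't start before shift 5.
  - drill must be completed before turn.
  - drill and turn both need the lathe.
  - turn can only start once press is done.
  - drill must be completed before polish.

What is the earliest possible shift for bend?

shift 6

Bend is available from shift 4.
bend at shift 6 is achievable: deburr in shift 1; cut in shift 7; bend in shift 6; turn in shift 5; drill in shift 3; press in shift 2; polish in shift 4.
Nothing earlier works — the conflict and capacity constraints rule out every shift before shift 6.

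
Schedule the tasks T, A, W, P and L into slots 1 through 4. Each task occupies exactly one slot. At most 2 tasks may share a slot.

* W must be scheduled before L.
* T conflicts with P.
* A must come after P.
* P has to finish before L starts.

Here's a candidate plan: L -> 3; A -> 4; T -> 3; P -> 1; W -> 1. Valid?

A must come after P — holds.
At most 2 tasks may share a slot — holds.
W must be scheduled before L — holds.
P has to finish before L starts — holds.
T conflicts with P — holds.

Yes, all constraints hold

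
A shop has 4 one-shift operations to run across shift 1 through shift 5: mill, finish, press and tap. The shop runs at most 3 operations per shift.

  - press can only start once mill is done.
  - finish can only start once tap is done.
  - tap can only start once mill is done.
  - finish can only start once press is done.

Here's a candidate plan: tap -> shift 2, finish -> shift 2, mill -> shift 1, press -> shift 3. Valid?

No — it violates: finish can only start once press is done

The shop runs at most 3 operations per shift — holds.
tap can only start once mill is done — holds.
finish can only start once tap is done — violated.
finish can only start once press is done — violated.
press can only start once mill is done — holds.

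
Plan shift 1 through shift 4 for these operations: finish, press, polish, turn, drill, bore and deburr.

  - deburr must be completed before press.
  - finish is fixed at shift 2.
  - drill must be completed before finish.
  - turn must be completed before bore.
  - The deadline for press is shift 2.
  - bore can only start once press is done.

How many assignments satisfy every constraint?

Splitting on polish: it can be shift 1 (5), shift 2 (5), shift 3 (5), shift 4 (5). Listing each branch's schedules as (finish, press, turn, drill, bore, deburr) by shift number:
polish=shift 1: (2,2,1,1,3,1) (2,2,1,1,4,1) (2,2,2,1,3,1) (2,2,2,1,4,1) (2,2,3,1,4,1) — 5.
polish=shift 2: (2,2,1,1,3,1) (2,2,1,1,4,1) (2,2,2,1,3,1) (2,2,2,1,4,1) (2,2,3,1,4,1) — 5.
polish=shift 3: (2,2,1,1,3,1) (2,2,1,1,4,1) (2,2,2,1,3,1) (2,2,2,1,4,1) (2,2,3,1,4,1) — 5.
polish=shift 4: (2,2,1,1,3,1) (2,2,1,1,4,1) (2,2,2,1,3,1) (2,2,2,1,4,1) (2,2,3,1,4,1) — 5.
Summing: 5 + 5 + 5 + 5 = 20.

20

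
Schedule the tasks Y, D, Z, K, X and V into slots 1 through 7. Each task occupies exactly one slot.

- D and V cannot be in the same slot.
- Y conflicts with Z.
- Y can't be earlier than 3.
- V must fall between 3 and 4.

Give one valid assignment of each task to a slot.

D -> 1; K -> 1; Y -> 3; V -> 3; Z -> 1; X -> 1

Checking: D(1) != V(3); Y(3) != Z(1); Y=3 in [3,7]; V=3 in [3,4].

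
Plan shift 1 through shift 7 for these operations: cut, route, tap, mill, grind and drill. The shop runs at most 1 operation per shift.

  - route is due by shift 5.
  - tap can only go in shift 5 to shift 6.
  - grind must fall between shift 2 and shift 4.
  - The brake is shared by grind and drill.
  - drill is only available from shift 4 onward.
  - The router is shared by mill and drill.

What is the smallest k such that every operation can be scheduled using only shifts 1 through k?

With at most 1 per shift and 6 operations, at least 6 shifts are needed.
tap can't be placed before shift 5, so the schedule must run through at least shift 5.
6 works (last occupied shift: shift 6): for example drill in shift 4, cut in shift 3, tap in shift 5, route in shift 1, grind in shift 2, mill in shift 6.

6 shifts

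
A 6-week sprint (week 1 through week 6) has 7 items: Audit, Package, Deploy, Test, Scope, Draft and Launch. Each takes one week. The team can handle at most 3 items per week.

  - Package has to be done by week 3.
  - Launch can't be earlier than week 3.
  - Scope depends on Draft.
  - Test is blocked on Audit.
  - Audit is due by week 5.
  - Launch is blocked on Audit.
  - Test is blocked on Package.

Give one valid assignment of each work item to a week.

Test=week 2; Audit=week 1; Package=week 1; Scope=week 2; Launch=week 3; Deploy=week 2; Draft=week 1

Checking: Draft(week 1) before Scope(week 2); Audit(week 1) before Test(week 2); Audit(week 1) before Launch(week 3); Package(week 1) before Test(week 2); Package=week 1 in [week 1,week 3]; Launch=week 3 in [week 3,week 6]; Audit=week 1 in [week 1,week 5]; max 3 per week (cap 3).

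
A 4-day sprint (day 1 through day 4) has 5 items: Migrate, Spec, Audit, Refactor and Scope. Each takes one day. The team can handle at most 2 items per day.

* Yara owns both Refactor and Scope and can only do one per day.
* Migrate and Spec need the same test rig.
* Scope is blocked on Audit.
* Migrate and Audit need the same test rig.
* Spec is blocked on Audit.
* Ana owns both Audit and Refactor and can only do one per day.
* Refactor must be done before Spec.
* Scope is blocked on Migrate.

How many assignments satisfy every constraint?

18

Splitting on Migrate: it can be day 1 (7), day 2 (7), day 3 (4). Listing each branch's schedules as (Spec, Audit, Refactor, Scope) by day number:
Migrate=day 1: (3,2,1,3) (3,2,1,4) (4,2,1,3) (4,2,1,4) (4,2,3,4) (4,3,1,4) (4,3,2,4) — 7.
Migrate=day 2: (3,1,2,3) (3,1,2,4) (4,1,2,3) (4,1,2,4) (4,1,3,4) (4,3,1,4) (4,3,2,4) — 7.
Migrate=day 3: (4,1,2,4) (4,1,3,4) (4,2,1,4) (4,2,3,4) — 4.
Summing: 7 + 7 + 4 = 18.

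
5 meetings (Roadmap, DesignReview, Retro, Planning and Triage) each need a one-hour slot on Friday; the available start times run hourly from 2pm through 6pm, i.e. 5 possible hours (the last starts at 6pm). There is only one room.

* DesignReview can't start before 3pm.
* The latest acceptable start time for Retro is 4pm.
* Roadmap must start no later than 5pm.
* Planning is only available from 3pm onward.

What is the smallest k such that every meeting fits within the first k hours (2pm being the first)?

With at most 1 per hour and 5 meetings, at least 5 hours are needed.
DesignReview can't be placed before 3pm — that is hour 2 counting from 2pm — so the schedule must run through at least 2 hours.
5 works (last occupied hour: 6pm): for example Triage in 6pm, Planning in 5pm, Retro in 2pm, DesignReview in 4pm, Roadmap in 3pm.

5 hours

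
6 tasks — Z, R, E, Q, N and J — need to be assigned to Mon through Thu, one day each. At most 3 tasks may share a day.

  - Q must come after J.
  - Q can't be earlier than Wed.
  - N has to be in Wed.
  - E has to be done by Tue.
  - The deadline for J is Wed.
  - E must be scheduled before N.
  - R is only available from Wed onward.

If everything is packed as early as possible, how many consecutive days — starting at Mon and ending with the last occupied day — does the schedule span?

The precedence chain requires at least 2 distinct days.
With at most 3 per day and 6 tasks, at least 2 days are needed.
R can't be placed before Wed — that is day 3 counting from Mon — so the schedule must run through at least 3 days.
3 works (last occupied day: Wed): for example J -> Mon, Q -> Wed, Z -> Mon, R -> Wed, E -> Mon, N -> Wed.

3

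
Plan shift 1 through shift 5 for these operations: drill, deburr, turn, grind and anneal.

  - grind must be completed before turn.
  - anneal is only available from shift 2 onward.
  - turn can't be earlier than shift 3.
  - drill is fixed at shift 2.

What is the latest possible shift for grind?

shift 4

Downstream work caps grind at shift 4.
grind at shift 4 is achievable: deburr in shift 1, anneal in shift 2, drill in shift 2, turn in shift 5, grind in shift 4.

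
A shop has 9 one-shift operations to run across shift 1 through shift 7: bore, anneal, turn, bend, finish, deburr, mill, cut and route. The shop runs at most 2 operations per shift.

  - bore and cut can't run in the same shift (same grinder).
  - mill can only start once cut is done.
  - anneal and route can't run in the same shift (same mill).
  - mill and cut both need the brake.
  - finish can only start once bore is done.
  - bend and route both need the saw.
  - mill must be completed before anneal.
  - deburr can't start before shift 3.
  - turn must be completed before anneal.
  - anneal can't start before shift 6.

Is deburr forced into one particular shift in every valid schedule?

deburr can be shift 3 (e.g. cut -> shift 1; finish -> shift 3; mill -> shift 2; bend -> shift 4; route -> shift 5; anneal -> shift 6; turn -> shift 1; deburr -> shift 3; bore -> shift 2) or shift 4 (e.g. bend=shift 3, anneal=shift 6, finish=shift 3, route=shift 4, turn=shift 1, deburr=shift 4, cut=shift 1, bore=shift 2, mill=shift 2).

No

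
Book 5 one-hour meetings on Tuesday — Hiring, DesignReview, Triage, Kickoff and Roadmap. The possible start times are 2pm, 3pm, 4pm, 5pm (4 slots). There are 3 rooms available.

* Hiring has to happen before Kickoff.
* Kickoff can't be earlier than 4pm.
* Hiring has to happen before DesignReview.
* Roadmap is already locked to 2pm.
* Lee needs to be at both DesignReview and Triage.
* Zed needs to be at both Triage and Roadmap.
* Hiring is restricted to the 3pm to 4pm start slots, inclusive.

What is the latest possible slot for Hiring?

4pm

Hiring is available from 3pm; Hiring's own window allows nothing later than 4pm.
Hiring at 4pm is achievable: DesignReview -> 5pm, Roadmap -> 2pm, Hiring -> 4pm, Kickoff -> 5pm, Triage -> 3pm.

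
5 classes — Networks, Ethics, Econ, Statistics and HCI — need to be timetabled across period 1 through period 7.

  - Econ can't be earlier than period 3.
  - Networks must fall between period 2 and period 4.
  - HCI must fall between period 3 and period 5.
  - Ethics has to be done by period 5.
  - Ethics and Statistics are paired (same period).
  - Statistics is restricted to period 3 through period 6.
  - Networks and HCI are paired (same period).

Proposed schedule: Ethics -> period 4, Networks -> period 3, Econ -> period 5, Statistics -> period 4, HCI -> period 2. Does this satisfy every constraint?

No — it violates: HCI must fall between period 3 and period 5

Ethics and Statistics are paired (same period) — holds.
Ethics has to be done by period 5 — holds.
Networks must fall between period 2 and period 4 — holds.
Networks and HCI are paired (same period) — violated.
Statistics is restricted to period 3 through period 6 — holds.
Econ can't be earlier than period 3 — holds.
HCI must fall between period 3 and period 5 — violated.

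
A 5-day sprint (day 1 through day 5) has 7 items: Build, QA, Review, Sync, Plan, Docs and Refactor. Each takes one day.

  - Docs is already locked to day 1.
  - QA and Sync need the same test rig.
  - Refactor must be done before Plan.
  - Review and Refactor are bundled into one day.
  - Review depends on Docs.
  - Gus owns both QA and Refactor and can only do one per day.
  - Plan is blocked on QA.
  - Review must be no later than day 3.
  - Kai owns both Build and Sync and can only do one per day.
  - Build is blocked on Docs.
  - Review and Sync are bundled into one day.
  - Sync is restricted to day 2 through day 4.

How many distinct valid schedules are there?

33

Splitting on Build: it can be day 2 (5), day 3 (6), day 4 (11), day 5 (11). Listing each branch's schedules as (QA, Review, Sync, Plan, Docs, Refactor) by day number:
Build=day 2: (1,3,3,4,1,3) (1,3,3,5,1,3) (2,3,3,4,1,3) (2,3,3,5,1,3) (4,3,3,5,1,3) — 5.
Build=day 3: (1,2,2,3,1,2) (1,2,2,4,1,2) (1,2,2,5,1,2) (3,2,2,4,1,2) (3,2,2,5,1,2) (4,2,2,5,1,2) — 6.
Build=day 4: (1,2,2,3,1,2) (1,2,2,4,1,2) (1,2,2,5,1,2) (1,3,3,4,1,3) (1,3,3,5,1,3) (2,3,3,4,1,3) (2,3,3,5,1,3) (3,2,2,4,1,2) (3,2,2,5,1,2) (4,2,2,5,1,2) (4,3,3,5,1,3) — 11.
Build=day 5: (1,2,2,3,1,2) (1,2,2,4,1,2) (1,2,2,5,1,2) (1,3,3,4,1,3) (1,3,3,5,1,3) (2,3,3,4,1,3) (2,3,3,5,1,3) (3,2,2,4,1,2) (3,2,2,5,1,2) (4,2,2,5,1,2) (4,3,3,5,1,3) — 11.
Summing: 5 + 6 + 11 + 11 = 33.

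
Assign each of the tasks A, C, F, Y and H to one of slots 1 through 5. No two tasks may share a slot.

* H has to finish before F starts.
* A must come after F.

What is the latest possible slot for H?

Downstream work caps H at 3.
H at 3 is achievable: H=3, A=5, Y=2, C=1, F=4.

3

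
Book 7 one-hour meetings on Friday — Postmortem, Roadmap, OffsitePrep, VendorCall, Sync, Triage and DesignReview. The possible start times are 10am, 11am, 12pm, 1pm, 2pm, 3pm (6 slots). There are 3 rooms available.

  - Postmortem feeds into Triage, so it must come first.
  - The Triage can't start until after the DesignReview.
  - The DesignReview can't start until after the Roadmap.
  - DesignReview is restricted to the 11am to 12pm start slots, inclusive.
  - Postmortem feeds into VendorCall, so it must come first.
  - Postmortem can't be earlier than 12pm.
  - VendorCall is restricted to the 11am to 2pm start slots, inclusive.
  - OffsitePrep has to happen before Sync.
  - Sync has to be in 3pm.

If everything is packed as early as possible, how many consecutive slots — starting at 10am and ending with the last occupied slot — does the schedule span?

The precedence chain requires at least 3 distinct slots.
With at most 3 per slot and 7 meetings, at least 3 slots are needed.
Sync can't be placed before 3pm — that is slot 6 counting from 10am — so the schedule must run through at least 6 slots.
6 works (last occupied slot: 3pm): for example Postmortem in 12pm; Roadmap in 10am; Triage in 1pm; DesignReview in 11am; VendorCall in 1pm; OffsitePrep in 10am; Sync in 3pm.

6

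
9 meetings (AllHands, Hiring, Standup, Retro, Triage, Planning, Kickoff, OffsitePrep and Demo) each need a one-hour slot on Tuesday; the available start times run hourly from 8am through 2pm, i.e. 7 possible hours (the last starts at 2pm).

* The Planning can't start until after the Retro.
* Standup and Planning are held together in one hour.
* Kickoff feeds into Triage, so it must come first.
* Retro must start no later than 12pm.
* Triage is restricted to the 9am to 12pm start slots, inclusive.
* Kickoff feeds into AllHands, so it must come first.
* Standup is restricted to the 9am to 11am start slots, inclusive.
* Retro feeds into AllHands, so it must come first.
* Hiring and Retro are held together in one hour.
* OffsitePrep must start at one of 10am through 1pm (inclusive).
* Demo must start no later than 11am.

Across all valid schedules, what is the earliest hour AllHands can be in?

9am

Precedence pushes AllHands to at least 9am.
AllHands at 9am is achievable: Standup=9am; Demo=8am; Triage=9am; Planning=9am; Retro=8am; OffsitePrep=10am; AllHands=9am; Kickoff=8am; Hiring=8am.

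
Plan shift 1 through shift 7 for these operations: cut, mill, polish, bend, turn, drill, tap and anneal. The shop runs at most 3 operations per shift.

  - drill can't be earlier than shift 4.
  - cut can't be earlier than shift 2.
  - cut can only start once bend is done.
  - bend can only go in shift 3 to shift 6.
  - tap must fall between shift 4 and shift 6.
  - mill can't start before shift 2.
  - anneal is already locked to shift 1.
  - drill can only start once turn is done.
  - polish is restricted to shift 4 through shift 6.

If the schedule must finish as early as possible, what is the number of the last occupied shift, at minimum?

The precedence chain requires at least 2 distinct shifts.
With at most 3 per shift and 8 operations, at least 3 shifts are needed.
polish can't be placed before shift 4, so the schedule must run through at least shift 4.
Could 4 shifts be enough, i.e. nothing placed later than shift 4? No: cut's window within 4 shifts is {shift 2, shift 3, shift 4}; polish's window within 4 shifts is {shift 4}; bend's window within 4 shifts is {shift 3, shift 4}; drill's window within 4 shifts is {shift 4}; tap's window within 4 shifts is {shift 4}; cut must come after bend (at shift 3 or later) → {shift 4}; that puts cut, polish, drill and tap all in shift 4 — more than 3 per shift.
So 4 shifts is not enough.
5 works (last occupied shift: shift 5): for example polish in shift 4; tap in shift 4; turn in shift 1; cut in shift 5; mill in shift 2; bend in shift 3; anneal in shift 1; drill in shift 4.

5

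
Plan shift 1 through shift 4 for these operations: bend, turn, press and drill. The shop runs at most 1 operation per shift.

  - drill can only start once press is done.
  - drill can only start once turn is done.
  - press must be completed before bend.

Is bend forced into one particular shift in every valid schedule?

No

bend can be shift 2 (e.g. turn -> shift 3; drill -> shift 4; bend -> shift 2; press -> shift 1) or shift 3 (e.g. press=shift 1; drill=shift 4; turn=shift 2; bend=shift 3).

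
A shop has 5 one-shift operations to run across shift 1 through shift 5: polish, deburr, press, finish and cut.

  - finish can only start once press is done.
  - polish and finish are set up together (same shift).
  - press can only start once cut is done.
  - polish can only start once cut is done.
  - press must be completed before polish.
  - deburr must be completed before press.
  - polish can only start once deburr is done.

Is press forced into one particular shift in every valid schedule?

press can be shift 2 (e.g. press -> shift 2; polish -> shift 3; cut -> shift 1; finish -> shift 3; deburr -> shift 1) or shift 3 (e.g. press -> shift 3, cut -> shift 1, deburr -> shift 1, polish -> shift 4, finish -> shift 4).

No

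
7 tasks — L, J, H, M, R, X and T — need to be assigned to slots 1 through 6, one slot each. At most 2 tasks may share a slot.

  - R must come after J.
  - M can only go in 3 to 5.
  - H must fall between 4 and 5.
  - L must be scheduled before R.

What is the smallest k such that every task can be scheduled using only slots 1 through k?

The precedence chain requires at least 2 distinct slots.
With at most 2 per slot and 7 tasks, at least 4 slots are needed.
H can't be placed before 4, so the schedule must run through at least slot 4.
4 works (last occupied slot: 4): for example X=2, T=3, J=1, L=1, R=2, H=4, M=3.

4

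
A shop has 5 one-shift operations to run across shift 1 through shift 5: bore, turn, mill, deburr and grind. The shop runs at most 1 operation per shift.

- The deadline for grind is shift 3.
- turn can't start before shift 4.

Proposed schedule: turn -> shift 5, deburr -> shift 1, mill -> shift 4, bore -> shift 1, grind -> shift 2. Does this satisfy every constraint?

No — it violates: The shop runs at most 1 operation per shift

The deadline for grind is shift 3 — holds.
turn can't start before shift 4 — holds.
The shop runs at most 1 operation per shift — violated.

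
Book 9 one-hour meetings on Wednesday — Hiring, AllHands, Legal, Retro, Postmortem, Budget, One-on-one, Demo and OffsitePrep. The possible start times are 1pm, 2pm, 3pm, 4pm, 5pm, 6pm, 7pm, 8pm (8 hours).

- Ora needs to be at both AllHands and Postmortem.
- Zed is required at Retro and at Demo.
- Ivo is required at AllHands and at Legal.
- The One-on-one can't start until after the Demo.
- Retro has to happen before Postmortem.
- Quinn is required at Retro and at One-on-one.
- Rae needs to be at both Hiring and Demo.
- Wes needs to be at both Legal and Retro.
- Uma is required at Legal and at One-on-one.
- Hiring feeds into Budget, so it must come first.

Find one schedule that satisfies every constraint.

AllHands -> 1pm; Demo -> 2pm; Retro -> 1pm; Postmortem -> 2pm; Budget -> 2pm; Legal -> 2pm; OffsitePrep -> 1pm; One-on-one -> 3pm; Hiring -> 1pm

Checking: Hiring(1pm) before Budget(2pm); Demo(2pm) before One-on-one(3pm); Retro(1pm) before Postmortem(2pm); Hiring(1pm) != Demo(2pm); Legal(2pm) != One-on-one(3pm); Retro(1pm) != One-on-one(3pm); AllHands(1pm) != Legal(2pm); Legal(2pm) != Retro(1pm); Retro(1pm) != Demo(2pm); AllHands(1pm) != Postmortem(2pm).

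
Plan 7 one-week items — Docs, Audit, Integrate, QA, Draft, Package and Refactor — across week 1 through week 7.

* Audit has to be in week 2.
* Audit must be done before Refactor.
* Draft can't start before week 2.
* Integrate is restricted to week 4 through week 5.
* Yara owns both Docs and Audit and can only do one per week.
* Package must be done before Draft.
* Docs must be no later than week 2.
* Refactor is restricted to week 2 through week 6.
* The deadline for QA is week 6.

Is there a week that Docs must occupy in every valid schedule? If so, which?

week 1

Docs's window is week 1–week 2.
Audit is fixed at week 2, and Docs can't share a week with Audit.
So Docs must be week 1.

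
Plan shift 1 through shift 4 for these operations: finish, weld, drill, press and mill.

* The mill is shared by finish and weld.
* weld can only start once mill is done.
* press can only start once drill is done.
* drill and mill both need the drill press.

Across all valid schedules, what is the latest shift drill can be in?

shift 3

Downstream work caps drill at shift 3.
drill at shift 3 is achievable: weld -> shift 2, mill -> shift 1, press -> shift 4, finish -> shift 1, drill -> shift 3.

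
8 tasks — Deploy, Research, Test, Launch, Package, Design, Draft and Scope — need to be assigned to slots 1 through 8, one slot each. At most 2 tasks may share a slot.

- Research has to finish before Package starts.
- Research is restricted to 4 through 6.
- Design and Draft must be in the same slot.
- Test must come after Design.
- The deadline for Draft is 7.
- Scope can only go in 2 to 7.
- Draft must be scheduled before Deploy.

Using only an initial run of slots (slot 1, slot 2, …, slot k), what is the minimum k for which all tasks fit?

5 slots

The precedence chain requires at least 2 distinct slots.
With at most 2 per slot and 8 tasks, at least 4 slots are needed.
Propagating the time windows through the other constraints, Package can't land before 5, so the schedule must run through at least slot 5.
5 works (last occupied slot: 5): for example Test in 3, Research in 4, Deploy in 2, Package in 5, Draft in 1, Scope in 2, Design in 1, Launch in 3.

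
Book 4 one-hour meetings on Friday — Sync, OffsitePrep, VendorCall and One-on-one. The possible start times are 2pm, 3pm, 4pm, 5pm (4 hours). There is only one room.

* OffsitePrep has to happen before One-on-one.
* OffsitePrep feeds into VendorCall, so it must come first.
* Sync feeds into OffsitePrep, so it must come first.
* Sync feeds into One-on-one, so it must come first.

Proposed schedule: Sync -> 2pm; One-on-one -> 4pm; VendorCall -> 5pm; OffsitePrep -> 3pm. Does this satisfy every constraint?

Valid

Sync feeds into One-on-one, so it must come first — holds.
Sync feeds into OffsitePrep, so it must come first — holds.
OffsitePrep feeds into VendorCall, so it must come first — holds.
OffsitePrep has to happen before One-on-one — holds.
There is only one room — holds.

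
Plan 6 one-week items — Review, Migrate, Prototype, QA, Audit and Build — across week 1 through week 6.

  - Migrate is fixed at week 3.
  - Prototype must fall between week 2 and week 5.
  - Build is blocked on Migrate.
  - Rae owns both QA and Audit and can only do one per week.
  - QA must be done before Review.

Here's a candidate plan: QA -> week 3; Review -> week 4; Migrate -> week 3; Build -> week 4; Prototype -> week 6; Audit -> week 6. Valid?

No — it violates: Prototype must fall between week 2 and week 5

Migrate is fixed at week 3 — holds.
Rae owns both QA and Audit and can only do one per week — holds.
QA must be done before Review — holds.
Build is blocked on Migrate — holds.
Prototype must fall between week 2 and week 5 — violated.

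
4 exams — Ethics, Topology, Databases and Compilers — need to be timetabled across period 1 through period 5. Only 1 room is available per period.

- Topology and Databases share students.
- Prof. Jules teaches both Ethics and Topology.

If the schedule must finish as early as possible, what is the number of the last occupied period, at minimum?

With at most 1 per period and 4 exams, at least 4 periods are needed.
4 works (last occupied period: period 4): for example Compilers=period 4, Databases=period 3, Ethics=period 1, Topology=period 2.

4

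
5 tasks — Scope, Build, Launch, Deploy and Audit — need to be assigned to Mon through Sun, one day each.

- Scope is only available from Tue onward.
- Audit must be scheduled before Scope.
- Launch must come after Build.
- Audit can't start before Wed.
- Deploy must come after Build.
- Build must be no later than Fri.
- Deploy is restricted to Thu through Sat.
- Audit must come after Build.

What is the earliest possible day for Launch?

Precedence pushes Launch to at least Tue.
Launch at Tue is achievable: Launch in Tue; Deploy in Thu; Audit in Wed; Build in Mon; Scope in Thu.

Tue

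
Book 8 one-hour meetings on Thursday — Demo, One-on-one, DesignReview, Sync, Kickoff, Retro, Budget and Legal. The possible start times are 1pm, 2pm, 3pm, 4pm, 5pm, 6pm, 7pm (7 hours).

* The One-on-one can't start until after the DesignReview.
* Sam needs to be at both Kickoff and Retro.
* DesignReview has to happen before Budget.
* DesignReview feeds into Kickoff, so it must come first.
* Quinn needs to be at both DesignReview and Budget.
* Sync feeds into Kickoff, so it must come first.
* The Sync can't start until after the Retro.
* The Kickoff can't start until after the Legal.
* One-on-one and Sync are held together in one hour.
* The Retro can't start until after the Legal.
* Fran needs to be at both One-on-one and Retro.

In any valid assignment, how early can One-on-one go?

One-on-one must be in the same hour as Sync, which can't be before 3pm, so One-on-one is at least 3pm; One-on-one must be in the same hour as Sync, which can't be after 6pm, so One-on-one is at most 6pm.
One-on-one at 3pm is achievable: Retro -> 2pm; Kickoff -> 4pm; Budget -> 2pm; One-on-one -> 3pm; Legal -> 1pm; Demo -> 1pm; DesignReview -> 1pm; Sync -> 3pm.

3pm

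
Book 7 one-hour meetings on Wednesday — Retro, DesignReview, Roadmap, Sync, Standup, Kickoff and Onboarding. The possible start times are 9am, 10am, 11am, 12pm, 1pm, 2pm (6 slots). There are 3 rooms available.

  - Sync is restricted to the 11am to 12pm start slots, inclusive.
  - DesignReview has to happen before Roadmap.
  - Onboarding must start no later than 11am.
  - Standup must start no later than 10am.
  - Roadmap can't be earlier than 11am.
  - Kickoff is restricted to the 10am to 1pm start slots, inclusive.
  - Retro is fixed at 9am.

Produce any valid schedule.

Standup -> 9am, Sync -> 11am, DesignReview -> 10am, Roadmap -> 11am, Onboarding -> 9am, Retro -> 9am, Kickoff -> 10am

Checking: DesignReview(10am) before Roadmap(11am); Retro=9am in [9am,9am]; Sync=11am in [11am,12pm]; Standup=9am in [9am,10am]; Onboarding=9am in [9am,11am]; Roadmap=11am in [11am,2pm]; Kickoff=10am in [10am,1pm]; max 3 per slot (cap 3).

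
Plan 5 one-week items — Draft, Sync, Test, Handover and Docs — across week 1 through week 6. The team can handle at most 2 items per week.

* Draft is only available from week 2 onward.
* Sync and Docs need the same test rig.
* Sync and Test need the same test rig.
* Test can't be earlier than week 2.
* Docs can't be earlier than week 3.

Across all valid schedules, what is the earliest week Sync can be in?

week 1

Sync at week 1 is achievable: Test in week 2; Sync in week 1; Handover in week 1; Docs in week 3; Draft in week 2.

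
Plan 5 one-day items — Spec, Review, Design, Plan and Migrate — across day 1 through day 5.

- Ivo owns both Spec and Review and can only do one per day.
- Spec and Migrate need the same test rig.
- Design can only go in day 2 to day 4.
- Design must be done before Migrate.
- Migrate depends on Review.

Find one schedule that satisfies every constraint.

Spec in day 2; Migrate in day 3; Review in day 1; Design in day 2; Plan in day 1

Checking: Design(day 2) before Migrate(day 3); Review(day 1) before Migrate(day 3); Spec(day 2) != Review(day 1); Spec(day 2) != Migrate(day 3); Design=day 2 in [day 2,day 4].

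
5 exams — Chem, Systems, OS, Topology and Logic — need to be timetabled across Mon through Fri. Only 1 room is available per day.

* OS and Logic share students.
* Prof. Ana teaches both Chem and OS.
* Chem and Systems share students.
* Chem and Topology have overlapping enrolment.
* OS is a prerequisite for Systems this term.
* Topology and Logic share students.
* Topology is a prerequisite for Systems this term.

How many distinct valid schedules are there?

40

Splitting on Chem: it can be Mon (8), Tue (8), Wed (8), Thu (8), Fri (8). Listing each branch's schedules as (Systems, OS, Topology, Logic):
Chem=Mon: (Thu,Tue,Wed,Fri) (Thu,Wed,Tue,Fri) (Fri,Tue,Wed,Thu) (Fri,Tue,Thu,Wed) (Fri,Wed,Tue,Thu) (Fri,Wed,Thu,Tue) (Fri,Thu,Tue,Wed) (Fri,Thu,Wed,Tue) — 8.
Chem=Tue: (Thu,Mon,Wed,Fri) (Thu,Wed,Mon,Fri) (Fri,Mon,Wed,Thu) (Fri,Mon,Thu,Wed) (Fri,Wed,Mon,Thu) (Fri,Wed,Thu,Mon) (Fri,Thu,Mon,Wed) (Fri,Thu,Wed,Mon) — 8.
Chem=Wed: (Thu,Mon,Tue,Fri) (Thu,Tue,Mon,Fri) (Fri,Mon,Tue,Thu) (Fri,Mon,Thu,Tue) (Fri,Tue,Mon,Thu) (Fri,Tue,Thu,Mon) (Fri,Thu,Mon,Tue) (Fri,Thu,Tue,Mon) — 8.
Chem=Thu: (Wed,Mon,Tue,Fri) (Wed,Tue,Mon,Fri) (Fri,Mon,Tue,Wed) (Fri,Mon,Wed,Tue) (Fri,Tue,Mon,Wed) (Fri,Tue,Wed,Mon) (Fri,Wed,Mon,Tue) (Fri,Wed,Tue,Mon) — 8.
Chem=Fri: (Wed,Mon,Tue,Thu) (Wed,Tue,Mon,Thu) (Thu,Mon,Tue,Wed) (Thu,Mon,Wed,Tue) (Thu,Tue,Mon,Wed) (Thu,Tue,Wed,Mon) (Thu,Wed,Mon,Tue) (Thu,Wed,Tue,Mon) — 8.
Summing: 8 + 8 + 8 + 8 + 8 = 40.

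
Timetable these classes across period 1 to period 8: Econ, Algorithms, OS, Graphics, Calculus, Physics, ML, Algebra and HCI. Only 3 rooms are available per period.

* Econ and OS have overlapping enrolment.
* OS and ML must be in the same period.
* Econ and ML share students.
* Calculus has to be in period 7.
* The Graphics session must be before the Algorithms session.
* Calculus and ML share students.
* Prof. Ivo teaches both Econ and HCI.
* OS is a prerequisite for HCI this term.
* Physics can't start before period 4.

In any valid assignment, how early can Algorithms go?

period 2

Precedence pushes Algorithms to at least period 2.
Algorithms at period 2 is achievable: Algebra -> period 2; Algorithms -> period 2; HCI -> period 2; Econ -> period 3; Calculus -> period 7; Physics -> period 4; Graphics -> period 1; ML -> period 1; OS -> period 1.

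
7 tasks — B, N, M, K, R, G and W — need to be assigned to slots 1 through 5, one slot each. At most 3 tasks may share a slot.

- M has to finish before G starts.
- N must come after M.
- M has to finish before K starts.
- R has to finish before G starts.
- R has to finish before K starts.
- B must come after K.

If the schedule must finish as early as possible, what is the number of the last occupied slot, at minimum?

The precedence chain requires at least 3 distinct slots.
With at most 3 per slot and 7 tasks, at least 3 slots are needed.
3 works (last occupied slot: 3): for example K in 2; G in 2; M in 1; B in 3; R in 1; W in 1; N in 2.

slot 3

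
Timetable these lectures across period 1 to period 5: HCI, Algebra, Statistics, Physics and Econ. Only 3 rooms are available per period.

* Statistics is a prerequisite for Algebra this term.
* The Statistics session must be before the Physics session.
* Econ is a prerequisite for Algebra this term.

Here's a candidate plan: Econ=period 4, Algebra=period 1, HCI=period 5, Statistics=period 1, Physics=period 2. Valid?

No — it violates: Econ is a prerequisite for Algebra this term

Statistics is a prerequisite for Algebra this term — violated.
The Statistics session must be before the Physics session — holds.
Only 3 rooms are available per period — holds.
Econ is a prerequisite for Algebra this term — violated.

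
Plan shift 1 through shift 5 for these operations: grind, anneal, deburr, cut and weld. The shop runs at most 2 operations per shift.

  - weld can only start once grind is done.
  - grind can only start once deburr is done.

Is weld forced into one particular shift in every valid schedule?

No

weld can be shift 3 (e.g. cut=shift 2, grind=shift 2, deburr=shift 1, weld=shift 3, anneal=shift 1) or shift 4 (e.g. grind in shift 2; deburr in shift 1; anneal in shift 1; weld in shift 4; cut in shift 2).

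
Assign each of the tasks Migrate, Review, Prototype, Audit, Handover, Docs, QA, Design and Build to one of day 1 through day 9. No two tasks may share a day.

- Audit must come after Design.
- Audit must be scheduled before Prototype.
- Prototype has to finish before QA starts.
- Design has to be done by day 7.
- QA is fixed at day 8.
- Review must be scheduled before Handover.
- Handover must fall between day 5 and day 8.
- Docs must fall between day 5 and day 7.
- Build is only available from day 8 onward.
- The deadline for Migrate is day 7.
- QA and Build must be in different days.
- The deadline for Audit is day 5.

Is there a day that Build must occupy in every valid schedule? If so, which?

Build's window is day 8–day 9.
QA is fixed at day 8, and Build can't share a day with QA.
So Build must be day 9.

day 9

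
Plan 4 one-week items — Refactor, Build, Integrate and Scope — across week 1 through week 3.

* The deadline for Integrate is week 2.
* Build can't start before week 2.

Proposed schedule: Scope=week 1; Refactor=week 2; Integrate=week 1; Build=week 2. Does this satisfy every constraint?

The deadline for Integrate is week 2 — holds.
Build can't start before week 2 — holds.

Yes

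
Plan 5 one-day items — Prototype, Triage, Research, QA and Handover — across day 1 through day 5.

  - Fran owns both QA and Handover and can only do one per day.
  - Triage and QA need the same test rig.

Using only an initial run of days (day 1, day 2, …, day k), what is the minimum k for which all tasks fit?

Could 1 day be enough, i.e. nothing placed later than day 1? No: QA can't share with Triage (day 1) → nothing is left.
So 1 day is not enough.
2 works (last occupied day: day 2): for example Triage=day 1, Prototype=day 1, Handover=day 1, Research=day 1, QA=day 2.

2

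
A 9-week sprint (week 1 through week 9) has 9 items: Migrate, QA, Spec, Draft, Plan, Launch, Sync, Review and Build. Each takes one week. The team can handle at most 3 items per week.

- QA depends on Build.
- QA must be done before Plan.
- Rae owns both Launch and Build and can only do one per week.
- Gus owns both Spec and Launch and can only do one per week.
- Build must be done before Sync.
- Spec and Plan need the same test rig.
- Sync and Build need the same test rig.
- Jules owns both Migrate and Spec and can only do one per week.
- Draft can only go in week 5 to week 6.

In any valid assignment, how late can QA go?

week 8

Precedence pushes QA to at least week 2; downstream work caps QA at week 8.
QA at week 8 is achievable: Build in week 1, Review in week 1, Spec in week 2, Draft in week 5, Migrate in week 1, QA in week 8, Sync in week 2, Plan in week 9, Launch in week 3.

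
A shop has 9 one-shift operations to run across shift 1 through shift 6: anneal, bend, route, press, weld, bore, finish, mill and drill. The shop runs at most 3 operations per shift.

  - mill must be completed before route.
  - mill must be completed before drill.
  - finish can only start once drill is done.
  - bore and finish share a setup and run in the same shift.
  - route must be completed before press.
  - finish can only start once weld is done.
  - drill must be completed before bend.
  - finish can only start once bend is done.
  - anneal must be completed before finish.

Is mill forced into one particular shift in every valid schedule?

No

mill can be shift 1 (e.g. bore in shift 4, press in shift 3, route in shift 2, finish in shift 4, mill in shift 1, bend in shift 3, weld in shift 1, anneal in shift 1, drill in shift 2) or shift 2 (e.g. bend=shift 4, finish=shift 5, bore=shift 5, press=shift 4, anneal=shift 1, mill=shift 2, weld=shift 1, route=shift 3, drill=shift 3).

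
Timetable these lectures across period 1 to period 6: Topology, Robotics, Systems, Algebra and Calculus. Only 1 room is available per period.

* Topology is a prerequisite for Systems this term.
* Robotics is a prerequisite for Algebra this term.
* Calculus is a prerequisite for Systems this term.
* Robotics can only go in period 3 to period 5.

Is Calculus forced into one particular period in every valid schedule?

Calculus can be period 1 (e.g. Calculus in period 1, Topology in period 2, Systems in period 4, Robotics in period 3, Algebra in period 5) or period 2 (e.g. Calculus in period 2, Robotics in period 3, Topology in period 1, Systems in period 4, Algebra in period 5).

No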